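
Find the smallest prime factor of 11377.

31

11377 is odd.
Digit sum 19, not divisible by 3.
Ends in 7: not divisible by 5.
7: 11377 = 7·1625 + 2
11: 11377 = 11·1034 + 3
13: 11377 = 13·875 + 2
17: 11377 = 17·669 + 4
19: 11377 = 19·598 + 15
23: 11377 = 23·494 + 15
29: 11377 = 29·392 + 9
31: 11377 = 31·367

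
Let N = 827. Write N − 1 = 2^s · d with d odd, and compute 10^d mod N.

1

827 − 1 = 826 = 2^1 · 413, so d = 413.
10^1 ≡ 10 (mod 827)
10^2 ≡ 10^2 = 100 ≡ 100 (mod 827)
10^4 ≡ 100^2 = 10000 ≡ 76 (mod 827)
10^8 ≡ 76^2 = 5776 ≡ 814 (mod 827)
10^16 ≡ 814^2 = 662596 ≡ 169 (mod 827)
10^32 ≡ 169^2 = 28561 ≡ 443 (mod 827)
10^64 ≡ 443^2 = 196249 ≡ 250 (mod 827)
10^128 ≡ 250^2 = 62500 ≡ 475 (mod 827)
10^256 ≡ 475^2 = 225625 ≡ 681 (mod 827)
413 = 256 + 128 + 16 + 8 + 4 + 1 in binary powers of 2.
So 10^413 ≡ 681 · 475 · 169 · 814 · 76 · 10 ≡ 1 (mod 827).
Since 10^d ≡ 1 (mod 827), base 10 does not prove 827 composite.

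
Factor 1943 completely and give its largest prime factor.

67

1943 = 29 · 67
67 is prime.
So 1943 = 29 · 67; the largest prime factor is 67.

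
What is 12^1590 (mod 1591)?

84

12^1 ≡ 12 (mod 1591)
12^2 ≡ 12^2 = 144 ≡ 144 (mod 1591)
12^4 ≡ 144^2 = 20736 ≡ 53 (mod 1591)
12^8 ≡ 53^2 = 2809 ≡ 1218 (mod 1591)
12^16 ≡ 1218^2 = 1483524 ≡ 712 (mod 1591)
12^32 ≡ 712^2 = 506944 ≡ 1006 (mod 1591)
12^64 ≡ 1006^2 = 1012036 ≡ 160 (mod 1591)
12^128 ≡ 160^2 = 25600 ≡ 144 (mod 1591)
12^256 ≡ 144^2 = 20736 ≡ 53 (mod 1591)
12^512 ≡ 53^2 = 2809 ≡ 1218 (mod 1591)
12^1024 ≡ 1218^2 = 1483524 ≡ 712 (mod 1591)
1590 = 1024 + 512 + 32 + 16 + 4 + 2 in binary powers of 2.
So 12^1590 ≡ 712 · 1218 · 1006 · 712 · 53 · 144 ≡ 84 (mod 1591).
Since 84 ≠ 1, base 12 is a Fermat witness: 1591 is composite.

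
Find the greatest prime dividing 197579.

197579 = 41 · 4819
4819 = 61 · 79
79 is prime.
So 197579 = 41 · 61 · 79; the largest prime factor is 79.

79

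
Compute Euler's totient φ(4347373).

4267728

Factor: 4347373 = 149 · 163 · 179.
φ(4347373) = (149−1) · (163−1) · (179−1) = 148 · 162 · 178 = 4267728.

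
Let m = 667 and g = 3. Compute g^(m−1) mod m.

3^1 ≡ 3 (mod 667)
3^2 ≡ 3^2 = 9 ≡ 9 (mod 667)
3^4 ≡ 9^2 = 81 ≡ 81 (mod 667)
3^8 ≡ 81^2 = 6561 ≡ 558 (mod 667)
3^16 ≡ 558^2 = 311364 ≡ 542 (mod 667)
3^32 ≡ 542^2 = 293764 ≡ 284 (mod 667)
3^64 ≡ 284^2 = 80656 ≡ 616 (mod 667)
3^128 ≡ 616^2 = 379456 ≡ 600 (mod 667)
3^256 ≡ 600^2 = 360000 ≡ 487 (mod 667)
3^512 ≡ 487^2 = 237169 ≡ 384 (mod 667)
666 = 512 + 128 + 16 + 8 + 2 in binary powers of 2.
So 3^666 ≡ 384 · 600 · 542 · 558 · 9 ≡ 660 (mod 667).
Since 660 ≠ 1, base 3 is a Fermat witness: 667 is composite.

660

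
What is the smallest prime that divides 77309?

97

77309 is odd.
Digit sum 26, not divisible by 3.
Ends in 9: not divisible by 5.
7: 77309 = 7·11044 + 1
11: 77309 = 11·7028 + 1
13: 77309 = 13·5946 + 11
17: 77309 = 17·4547 + 10
19: 77309 = 19·4068 + 17
23: 77309 = 23·3361 + 6
29: 77309 = 29·2665 + 24
31: 77309 = 31·2493 + 26
37: 77309 = 37·2089 + 16
41: 77309 = 41·1885 + 24
43: 77309 = 43·1797 + 38
47: 77309 = 47·1644 + 41
53: 77309 = 53·1458 + 35
59: 77309 = 59·1310 + 19
61: 77309 = 61·1267 + 22
67: 77309 = 67·1153 + 58
71: 77309 = 71·1088 + 61
73: 77309 = 73·1059 + 2
79: 77309 = 79·978 + 47
83: 77309 = 83·931 + 36
89: 77309 = 89·868 + 57
97: 77309 = 97·797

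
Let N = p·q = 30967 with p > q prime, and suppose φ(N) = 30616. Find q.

φ(n) = (p−1)(q−1) = n − (p+q) + 1, so p + q = 30967 − 30616 + 1 = 352.
p and q are the roots of t² − 352t + 30967 = 0.
Discriminant: 352² − 4·30967 = 123904 − 123868 = 36; √36 = 6.
q = (352 − 6)/2 = 173, p = (352 + 6)/2 = 179.
Check: 173 · 179 = 30967.

173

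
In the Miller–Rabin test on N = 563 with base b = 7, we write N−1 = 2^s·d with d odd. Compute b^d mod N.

1

563 − 1 = 562 = 2^1 · 281, so d = 281.
7^1 ≡ 7 (mod 563)
7^2 ≡ 7^2 = 49 ≡ 49 (mod 563)
7^4 ≡ 49^2 = 2401 ≡ 149 (mod 563)
7^8 ≡ 149^2 = 22201 ≡ 244 (mod 563)
7^16 ≡ 244^2 = 59536 ≡ 421 (mod 563)
7^32 ≡ 421^2 = 177241 ≡ 459 (mod 563)
7^64 ≡ 459^2 = 210681 ≡ 119 (mod 563)
7^128 ≡ 119^2 = 14161 ≡ 86 (mod 563)
7^256 ≡ 86^2 = 7396 ≡ 77 (mod 563)
281 = 256 + 16 + 8 + 1 in binary powers of 2.
So 7^281 ≡ 77 · 421 · 244 · 7 ≡ 1 (mod 563).
Since 7^d ≡ 1 (mod 563), base 7 does not prove 563 composite.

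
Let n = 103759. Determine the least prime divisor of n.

19

103759 is odd.
Digit sum 25, not divisible by 3.
Ends in 9: not divisible by 5.
7: 103759 = 7·14822 + 5
11: 103759 = 11·9432 + 7
13: 103759 = 13·7981 + 6
17: 103759 = 17·6103 + 8
19: 103759 = 19·5461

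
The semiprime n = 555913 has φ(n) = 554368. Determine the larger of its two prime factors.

977

φ(n) = (p−1)(q−1) = n − (p+q) + 1, so p + q = 555913 − 554368 + 1 = 1546.
p and q are the roots of t² − 1546t + 555913 = 0.
Discriminant: 1546² − 4·555913 = 2390116 − 2223652 = 166464; √166464 = 408.
q = (1546 − 408)/2 = 569, p = (1546 + 408)/2 = 977.
Check: 569 · 977 = 555913.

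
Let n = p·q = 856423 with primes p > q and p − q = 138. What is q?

859

Since p = q + 138, we have 856423 = q(q + 138), so q² + 138q − 856423 = 0.
Discriminant: 138² + 4·856423 = 19044 + 3425692 = 3444736; √3444736 = 1856.
q = (−138 + 1856)/2 = 859, and p = q + 138 = 997.
Check: 859 · 997 = 856423.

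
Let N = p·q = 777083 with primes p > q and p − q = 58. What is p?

911

Since p = q + 58, we have 777083 = q(q + 58), so q² + 58q − 777083 = 0.
Discriminant: 58² + 4·777083 = 3364 + 3108332 = 3111696; √3111696 = 1764.
q = (−58 + 1764)/2 = 853, and p = q + 58 = 911.
Check: 853 · 911 = 777083.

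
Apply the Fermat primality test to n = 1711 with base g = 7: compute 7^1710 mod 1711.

7^1 ≡ 7 (mod 1711)
7^2 ≡ 7^2 = 49 ≡ 49 (mod 1711)
7^4 ≡ 49^2 = 2401 ≡ 690 (mod 1711)
7^8 ≡ 690^2 = 476100 ≡ 442 (mod 1711)
7^16 ≡ 442^2 = 195364 ≡ 310 (mod 1711)
7^32 ≡ 310^2 = 96100 ≡ 284 (mod 1711)
7^64 ≡ 284^2 = 80656 ≡ 239 (mod 1711)
7^128 ≡ 239^2 = 57121 ≡ 658 (mod 1711)
7^256 ≡ 658^2 = 432964 ≡ 81 (mod 1711)
7^512 ≡ 81^2 = 6561 ≡ 1428 (mod 1711)
7^1024 ≡ 1428^2 = 2039184 ≡ 1383 (mod 1711)
1710 = 1024 + 512 + 128 + 32 + 8 + 4 + 2 in binary powers of 2.
So 7^1710 ≡ 1383 · 1428 · 658 · 284 · 442 · 690 · 49 ≡ 194 (mod 1711).
Since 194 ≠ 1, base 7 is a Fermat witness: 1711 is composite.

194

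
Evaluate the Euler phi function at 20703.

13464

Factor: 20703 = 3 · 67 · 103.
φ(20703) = (3−1) · (67−1) · (103−1) = 2 · 66 · 102 = 13464.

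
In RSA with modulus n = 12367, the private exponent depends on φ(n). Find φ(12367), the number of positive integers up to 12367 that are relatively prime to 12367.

12136

Factor: 12367 = 83 · 149.
φ(12367) = (83−1) · (149−1) = 82 · 148 = 12136.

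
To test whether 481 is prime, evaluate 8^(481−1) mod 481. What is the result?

8^1 ≡ 8 (mod 481)
8^2 ≡ 8^2 = 64 ≡ 64 (mod 481)
8^4 ≡ 64^2 = 4096 ≡ 248 (mod 481)
8^8 ≡ 248^2 = 61504 ≡ 417 (mod 481)
8^16 ≡ 417^2 = 173889 ≡ 248 (mod 481)
8^32 ≡ 248^2 = 61504 ≡ 417 (mod 481)
8^64 ≡ 417^2 = 173889 ≡ 248 (mod 481)
8^128 ≡ 248^2 = 61504 ≡ 417 (mod 481)
8^256 ≡ 417^2 = 173889 ≡ 248 (mod 481)
480 = 256 + 128 + 64 + 32 in binary powers of 2.
So 8^480 ≡ 248 · 417 · 248 · 417 ≡ 1 (mod 481).
Since the result is 1, base 8 gives no evidence that 481 is composite.

1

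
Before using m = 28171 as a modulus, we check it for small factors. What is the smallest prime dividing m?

28171 is odd.
Digit sum 19, not divisible by 3.
Ends in 1: not divisible by 5.
7: 28171 = 7·4024 + 3
11: 28171 = 11·2561

11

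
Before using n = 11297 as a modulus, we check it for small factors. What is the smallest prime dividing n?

11297 is odd.
Digit sum 20, not divisible by 3.
Ends in 7: not divisible by 5.
7: 11297 = 7·1613 + 6
11: 11297 = 11·1027

11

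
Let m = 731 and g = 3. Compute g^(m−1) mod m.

195

3^1 ≡ 3 (mod 731)
3^2 ≡ 3^2 = 9 ≡ 9 (mod 731)
3^4 ≡ 9^2 = 81 ≡ 81 (mod 731)
3^8 ≡ 81^2 = 6561 ≡ 713 (mod 731)
3^16 ≡ 713^2 = 508369 ≡ 324 (mod 731)
3^32 ≡ 324^2 = 104976 ≡ 443 (mod 731)
3^64 ≡ 443^2 = 196249 ≡ 341 (mod 731)
3^128 ≡ 341^2 = 116281 ≡ 52 (mod 731)
3^256 ≡ 52^2 = 2704 ≡ 511 (mod 731)
3^512 ≡ 511^2 = 261121 ≡ 154 (mod 731)
730 = 512 + 128 + 64 + 16 + 8 + 2 in binary powers of 2.
So 3^730 ≡ 154 · 52 · 341 · 324 · 713 · 9 ≡ 195 (mod 731).
Since 195 ≠ 1, base 3 is a Fermat witness: 731 is composite.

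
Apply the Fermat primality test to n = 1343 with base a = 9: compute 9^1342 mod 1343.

888

9^1 ≡ 9 (mod 1343)
9^2 ≡ 9^2 = 81 ≡ 81 (mod 1343)
9^4 ≡ 81^2 = 6561 ≡ 1189 (mod 1343)
9^8 ≡ 1189^2 = 1413721 ≡ 885 (mod 1343)
9^16 ≡ 885^2 = 783225 ≡ 256 (mod 1343)
9^32 ≡ 256^2 = 65536 ≡ 1072 (mod 1343)
9^64 ≡ 1072^2 = 1149184 ≡ 919 (mod 1343)
9^128 ≡ 919^2 = 844561 ≡ 1157 (mod 1343)
9^256 ≡ 1157^2 = 1338649 ≡ 1021 (mod 1343)
9^512 ≡ 1021^2 = 1042441 ≡ 273 (mod 1343)
9^1024 ≡ 273^2 = 74529 ≡ 664 (mod 1343)
1342 = 1024 + 256 + 32 + 16 + 8 + 4 + 2 in binary powers of 2.
So 9^1342 ≡ 664 · 1021 · 1072 · 256 · 885 · 1189 · 81 ≡ 888 (mod 1343).
Since 888 ≠ 1, base 9 is a Fermat witness: 1343 is composite.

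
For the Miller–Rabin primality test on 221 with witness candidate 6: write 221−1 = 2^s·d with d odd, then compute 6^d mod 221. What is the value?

221 − 1 = 220 = 2^2 · 55, so d = 55.
6^1 ≡ 6 (mod 221)
6^2 ≡ 6^2 = 36 ≡ 36 (mod 221)
6^4 ≡ 36^2 = 1296 ≡ 191 (mod 221)
6^8 ≡ 191^2 = 36481 ≡ 16 (mod 221)
6^16 ≡ 16^2 = 256 ≡ 35 (mod 221)
6^32 ≡ 35^2 = 1225 ≡ 120 (mod 221)
55 = 32 + 16 + 4 + 2 + 1 in binary powers of 2.
So 6^55 ≡ 120 · 35 · 191 · 36 · 6 ≡ 150 (mod 221).
Squaring chain: 150 → 179; never reaches −1, so base 6 is a Miller–Rabin witness that 221 is composite.

150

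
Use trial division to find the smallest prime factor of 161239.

161239 is odd.
Digit sum 22, not divisible by 3.
Ends in 9: not divisible by 5.
7: 161239 = 7·23034 + 1
11: 161239 = 11·14658 + 1
13: 161239 = 13·12403

13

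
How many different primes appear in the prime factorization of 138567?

5

138567 = 3 · 46189
46189 = 11 · 4199
4199 = 13 · 323
323 = 17 · 19
138567 = 3 · 11 · 13 · 17 · 19, which has 5 distinct prime factors.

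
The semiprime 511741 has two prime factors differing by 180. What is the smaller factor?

631

Since p = q + 180, we have 511741 = q(q + 180), so q² + 180q − 511741 = 0.
Discriminant: 180² + 4·511741 = 32400 + 2046964 = 2079364; √2079364 = 1442.
q = (−180 + 1442)/2 = 631, and p = q + 180 = 811.
Check: 631 · 811 = 511741.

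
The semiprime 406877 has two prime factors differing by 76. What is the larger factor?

677

Since p = q + 76, we have 406877 = q(q + 76), so q² + 76q − 406877 = 0.
Discriminant: 76² + 4·406877 = 5776 + 1627508 = 1633284; √1633284 = 1278.
q = (−76 + 1278)/2 = 601, and p = q + 76 = 677.
Check: 601 · 677 = 406877.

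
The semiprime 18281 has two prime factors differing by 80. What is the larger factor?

Since p = q + 80, we have 18281 = q(q + 80), so q² + 80q − 18281 = 0.
Discriminant: 80² + 4·18281 = 6400 + 73124 = 79524; √79524 = 282.
q = (−80 + 282)/2 = 101, and p = q + 80 = 181.
Check: 101 · 181 = 18281.

181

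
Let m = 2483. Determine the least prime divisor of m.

13

2483 is odd.
Digit sum 17, not divisible by 3.
Ends in 3: not divisible by 5.
7: 2483 = 7·354 + 5
11: 2483 = 11·225 + 8
13: 2483 = 13·191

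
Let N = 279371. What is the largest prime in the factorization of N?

279371 = 43 · 6497
6497 = 73 · 89
89 is prime.
So 279371 = 43 · 73 · 89; the largest prime factor is 89.

89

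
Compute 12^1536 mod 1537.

1393

12^1 ≡ 12 (mod 1537)
12^2 ≡ 12^2 = 144 ≡ 144 (mod 1537)
12^4 ≡ 144^2 = 20736 ≡ 755 (mod 1537)
12^8 ≡ 755^2 = 570025 ≡ 1335 (mod 1537)
12^16 ≡ 1335^2 = 1782225 ≡ 842 (mod 1537)
12^32 ≡ 842^2 = 708964 ≡ 407 (mod 1537)
12^64 ≡ 407^2 = 165649 ≡ 1190 (mod 1537)
12^128 ≡ 1190^2 = 1416100 ≡ 523 (mod 1537)
12^256 ≡ 523^2 = 273529 ≡ 1480 (mod 1537)
12^512 ≡ 1480^2 = 2190400 ≡ 175 (mod 1537)
12^1024 ≡ 175^2 = 30625 ≡ 1422 (mod 1537)
1536 = 1024 + 512 in binary powers of 2.
So 12^1536 ≡ 1422 · 175 ≡ 1393 (mod 1537).
Since 1393 ≠ 1, base 12 is a Fermat witness: 1537 is composite.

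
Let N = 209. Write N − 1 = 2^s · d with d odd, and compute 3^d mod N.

71

209 − 1 = 208 = 2^4 · 13, so d = 13.
3^1 ≡ 3 (mod 209)
3^2 ≡ 3^2 = 9 ≡ 9 (mod 209)
3^4 ≡ 9^2 = 81 ≡ 81 (mod 209)
3^8 ≡ 81^2 = 6561 ≡ 82 (mod 209)
13 = 8 + 4 + 1 in binary powers of 2.
So 3^13 ≡ 82 · 81 · 3 ≡ 71 (mod 209).
Squaring chain: 71 → 25 → 207 → 4; never reaches −1, so base 3 is a Miller–Rabin witness that 209 is composite.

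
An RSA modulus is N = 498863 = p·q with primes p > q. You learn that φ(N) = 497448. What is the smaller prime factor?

φ(n) = (p−1)(q−1) = n − (p+q) + 1, so p + q = 498863 − 497448 + 1 = 1416.
p and q are the roots of t² − 1416t + 498863 = 0.
Discriminant: 1416² − 4·498863 = 2005056 − 1995452 = 9604; √9604 = 98.
q = (1416 − 98)/2 = 659, p = (1416 + 98)/2 = 757.
Check: 659 · 757 = 498863.

659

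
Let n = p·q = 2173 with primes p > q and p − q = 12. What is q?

41

Since p = q + 12, we have 2173 = q(q + 12), so q² + 12q − 2173 = 0.
Discriminant: 12² + 4·2173 = 144 + 8692 = 8836; √8836 = 94.
q = (−12 + 94)/2 = 41, and p = q + 12 = 53.
Check: 41 · 53 = 2173.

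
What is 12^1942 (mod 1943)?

927

12^1 ≡ 12 (mod 1943)
12^2 ≡ 12^2 = 144 ≡ 144 (mod 1943)
12^4 ≡ 144^2 = 20736 ≡ 1306 (mod 1943)
12^8 ≡ 1306^2 = 1705636 ≡ 1625 (mod 1943)
12^16 ≡ 1625^2 = 2640625 ≡ 88 (mod 1943)
12^32 ≡ 88^2 = 7744 ≡ 1915 (mod 1943)
12^64 ≡ 1915^2 = 3667225 ≡ 784 (mod 1943)
12^128 ≡ 784^2 = 614656 ≡ 668 (mod 1943)
12^256 ≡ 668^2 = 446224 ≡ 1277 (mod 1943)
12^512 ≡ 1277^2 = 1630729 ≡ 552 (mod 1943)
12^1024 ≡ 552^2 = 304704 ≡ 1596 (mod 1943)
1942 = 1024 + 512 + 256 + 128 + 16 + 4 + 2 in binary powers of 2.
So 12^1942 ≡ 1596 · 552 · 1277 · 668 · 88 · 1306 · 144 ≡ 927 (mod 1943).
Since 927 ≠ 1, base 12 is a Fermat witness: 1943 is composite.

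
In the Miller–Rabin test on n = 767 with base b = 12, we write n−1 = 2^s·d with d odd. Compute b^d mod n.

584

767 − 1 = 766 = 2^1 · 383, so d = 383.
12^1 ≡ 12 (mod 767)
12^2 ≡ 12^2 = 144 ≡ 144 (mod 767)
12^4 ≡ 144^2 = 20736 ≡ 27 (mod 767)
12^8 ≡ 27^2 = 729 ≡ 729 (mod 767)
12^16 ≡ 729^2 = 531441 ≡ 677 (mod 767)
12^32 ≡ 677^2 = 458329 ≡ 430 (mod 767)
12^64 ≡ 430^2 = 184900 ≡ 53 (mod 767)
12^128 ≡ 53^2 = 2809 ≡ 508 (mod 767)
12^256 ≡ 508^2 = 258064 ≡ 352 (mod 767)
383 = 256 + 64 + 32 + 16 + 8 + 4 + 2 + 1 in binary powers of 2.
So 12^383 ≡ 352 · 53 · 430 · 677 · 729 · 27 · 144 · 12 ≡ 584 (mod 767).
Squaring chain: 584; never reaches −1, so base 12 is a Miller–Rabin witness that 767 is composite.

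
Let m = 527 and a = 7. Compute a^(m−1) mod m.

7^1 ≡ 7 (mod 527)
7^2 ≡ 7^2 = 49 ≡ 49 (mod 527)
7^4 ≡ 49^2 = 2401 ≡ 293 (mod 527)
7^8 ≡ 293^2 = 85849 ≡ 475 (mod 527)
7^16 ≡ 475^2 = 225625 ≡ 69 (mod 527)
7^32 ≡ 69^2 = 4761 ≡ 18 (mod 527)
7^64 ≡ 18^2 = 324 ≡ 324 (mod 527)
7^128 ≡ 324^2 = 104976 ≡ 103 (mod 527)
7^256 ≡ 103^2 = 10609 ≡ 69 (mod 527)
7^512 ≡ 69^2 = 4761 ≡ 18 (mod 527)
526 = 512 + 8 + 4 + 2 in binary powers of 2.
So 7^526 ≡ 18 · 475 · 293 · 49 ≡ 348 (mod 527).
Since 348 ≠ 1, base 7 is a Fermat witness: 527 is composite.

348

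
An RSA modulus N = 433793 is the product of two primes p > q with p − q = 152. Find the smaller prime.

587

Since p = q + 152, we have 433793 = q(q + 152), so q² + 152q − 433793 = 0.
Discriminant: 152² + 4·433793 = 23104 + 1735172 = 1758276; √1758276 = 1326.
q = (−152 + 1326)/2 = 587, and p = q + 152 = 739.
Check: 587 · 739 = 433793.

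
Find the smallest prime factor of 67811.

19

67811 is odd.
Digit sum 23, not divisible by 3.
Ends in 1: not divisible by 5.
7: 67811 = 7·9687 + 2
11: 67811 = 11·6164 + 7
13: 67811 = 13·5216 + 3
17: 67811 = 17·3988 + 15
19: 67811 = 19·3569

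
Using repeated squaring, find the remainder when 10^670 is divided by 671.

441

10^1 ≡ 10 (mod 671)
10^2 ≡ 10^2 = 100 ≡ 100 (mod 671)
10^4 ≡ 100^2 = 10000 ≡ 606 (mod 671)
10^8 ≡ 606^2 = 367236 ≡ 199 (mod 671)
10^16 ≡ 199^2 = 39601 ≡ 12 (mod 671)
10^32 ≡ 12^2 = 144 ≡ 144 (mod 671)
10^64 ≡ 144^2 = 20736 ≡ 606 (mod 671)
10^128 ≡ 606^2 = 367236 ≡ 199 (mod 671)
10^256 ≡ 199^2 = 39601 ≡ 12 (mod 671)
10^512 ≡ 12^2 = 144 ≡ 144 (mod 671)
670 = 512 + 128 + 16 + 8 + 4 + 2 in binary powers of 2.
So 10^670 ≡ 144 · 199 · 12 · 199 · 606 · 100 ≡ 441 (mod 671).
Since 441 ≠ 1, base 10 is a Fermat witness: 671 is composite.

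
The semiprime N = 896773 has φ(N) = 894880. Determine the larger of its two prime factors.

φ(n) = (p−1)(q−1) = n − (p+q) + 1, so p + q = 896773 − 894880 + 1 = 1894.
p and q are the roots of t² − 1894t + 896773 = 0.
Discriminant: 1894² − 4·896773 = 3587236 − 3587092 = 144; √144 = 12.
q = (1894 − 12)/2 = 941, p = (1894 + 12)/2 = 953.
Check: 941 · 953 = 896773.

953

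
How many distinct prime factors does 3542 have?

4

3542 = 2 · 1771
1771 = 7 · 253
253 = 11 · 23
3542 = 2 · 7 · 11 · 23, which has 4 distinct prime factors.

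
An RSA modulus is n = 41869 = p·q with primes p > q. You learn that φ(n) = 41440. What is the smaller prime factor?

φ(n) = (p−1)(q−1) = n − (p+q) + 1, so p + q = 41869 − 41440 + 1 = 430.
p and q are the roots of t² − 430t + 41869 = 0.
Discriminant: 430² − 4·41869 = 184900 − 167476 = 17424; √17424 = 132.
q = (430 − 132)/2 = 149, p = (430 + 132)/2 = 281.
Check: 149 · 281 = 41869.

149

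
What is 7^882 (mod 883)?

7^1 ≡ 7 (mod 883)
7^2 ≡ 7^2 = 49 ≡ 49 (mod 883)
7^4 ≡ 49^2 = 2401 ≡ 635 (mod 883)
7^8 ≡ 635^2 = 403225 ≡ 577 (mod 883)
7^16 ≡ 577^2 = 332929 ≡ 38 (mod 883)
7^32 ≡ 38^2 = 1444 ≡ 561 (mod 883)
7^64 ≡ 561^2 = 314721 ≡ 373 (mod 883)
7^128 ≡ 373^2 = 139129 ≡ 498 (mod 883)
7^256 ≡ 498^2 = 248004 ≡ 764 (mod 883)
7^512 ≡ 764^2 = 583696 ≡ 33 (mod 883)
882 = 512 + 256 + 64 + 32 + 16 + 2 in binary powers of 2.
So 7^882 ≡ 33 · 764 · 373 · 561 · 38 · 49 ≡ 1 (mod 883).
Since the result is 1, base 7 gives no evidence that 883 is composite.

1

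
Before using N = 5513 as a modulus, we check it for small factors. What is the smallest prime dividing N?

5513 is odd.
Digit sum 14, not divisible by 3.
Ends in 3: not divisible by 5.
7: 5513 = 7·787 + 4
11: 5513 = 11·501 + 2
13: 5513 = 13·424 + 1
17: 5513 = 17·324 + 5
19: 5513 = 19·290 + 3
23: 5513 = 23·239 + 16
29: 5513 = 29·190 + 3
31: 5513 = 31·177 + 26
37: 5513 = 37·149

37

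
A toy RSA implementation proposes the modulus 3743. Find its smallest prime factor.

3743 is odd.
Digit sum 17, not divisible by 3.
Ends in 3: not divisible by 5.
7: 3743 = 7·534 + 5
11: 3743 = 11·340 + 3
13: 3743 = 13·287 + 12
17: 3743 = 17·220 + 3
19: 3743 = 19·197

19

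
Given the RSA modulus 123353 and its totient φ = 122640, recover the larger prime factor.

φ(n) = (p−1)(q−1) = n − (p+q) + 1, so p + q = 123353 − 122640 + 1 = 714.
p and q are the roots of t² − 714t + 123353 = 0.
Discriminant: 714² − 4·123353 = 509796 − 493412 = 16384; √16384 = 128.
q = (714 − 128)/2 = 293, p = (714 + 128)/2 = 421.
Check: 293 · 421 = 123353.

421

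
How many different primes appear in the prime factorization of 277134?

6

277134 = 2 · 138567
138567 = 3 · 46189
46189 = 11 · 4199
4199 = 13 · 323
323 = 17 · 19
277134 = 2 · 3 · 11 · 13 · 17 · 19, which has 6 distinct prime factors.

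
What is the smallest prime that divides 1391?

1391 is odd.
Digit sum 14, not divisible by 3.
Ends in 1: not divisible by 5.
7: 1391 = 7·198 + 5
11: 1391 = 11·126 + 5
13: 1391 = 13·107

13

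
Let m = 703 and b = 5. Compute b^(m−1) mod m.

5^1 ≡ 5 (mod 703)
5^2 ≡ 5^2 = 25 ≡ 25 (mod 703)
5^4 ≡ 25^2 = 625 ≡ 625 (mod 703)
5^8 ≡ 625^2 = 390625 ≡ 460 (mod 703)
5^16 ≡ 460^2 = 211600 ≡ 700 (mod 703)
5^32 ≡ 700^2 = 490000 ≡ 9 (mod 703)
5^64 ≡ 9^2 = 81 ≡ 81 (mod 703)
5^128 ≡ 81^2 = 6561 ≡ 234 (mod 703)
5^256 ≡ 234^2 = 54756 ≡ 625 (mod 703)
5^512 ≡ 625^2 = 390625 ≡ 460 (mod 703)
702 = 512 + 128 + 32 + 16 + 8 + 4 + 2 in binary powers of 2.
So 5^702 ≡ 460 · 234 · 9 · 700 · 460 · 625 · 25 ≡ 628 (mod 703).
Since 628 ≠ 1, base 5 is a Fermat witness: 703 is composite.

628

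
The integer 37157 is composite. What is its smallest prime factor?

37157 is odd.
Digit sum 23, not divisible by 3.
Ends in 7: not divisible by 5.
7: 37157 = 7·5308 + 1
11: 37157 = 11·3377 + 10
13: 37157 = 13·2858 + 3
17: 37157 = 17·2185 + 12
19: 37157 = 19·1955 + 12
23: 37157 = 23·1615 + 12
29: 37157 = 29·1281 + 8
31: 37157 = 31·1198 + 19
37: 37157 = 37·1004 + 9
41: 37157 = 41·906 + 11
43: 37157 = 43·864 + 5
47: 37157 = 47·790 + 27
53: 37157 = 53·701 + 4
59: 37157 = 59·629 + 46
61: 37157 = 61·609 + 8
67: 37157 = 67·554 + 39
71: 37157 = 71·523 + 24
73: 37157 = 73·509

73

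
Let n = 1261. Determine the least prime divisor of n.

13

1261 is odd.
Digit sum 10, not divisible by 3.
Ends in 1: not divisible by 5.
7: 1261 = 7·180 + 1
11: 1261 = 11·114 + 7
13: 1261 = 13·97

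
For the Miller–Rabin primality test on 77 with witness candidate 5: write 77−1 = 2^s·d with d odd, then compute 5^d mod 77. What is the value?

75

77 − 1 = 76 = 2^2 · 19, so d = 19.
5^1 ≡ 5 (mod 77)
5^2 ≡ 5^2 = 25 ≡ 25 (mod 77)
5^4 ≡ 25^2 = 625 ≡ 9 (mod 77)
5^8 ≡ 9^2 = 81 ≡ 4 (mod 77)
5^16 ≡ 4^2 = 16 ≡ 16 (mod 77)
19 = 16 + 2 + 1 in binary powers of 2.
So 5^19 ≡ 16 · 25 · 5 ≡ 75 (mod 77).
Squaring chain: 75 → 4; never reaches −1, so base 5 is a Miller–Rabin witness that 77 is composite.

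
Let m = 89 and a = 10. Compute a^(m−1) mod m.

10^1 ≡ 10 (mod 89)
10^2 ≡ 10^2 = 100 ≡ 11 (mod 89)
10^4 ≡ 11^2 = 121 ≡ 32 (mod 89)
10^8 ≡ 32^2 = 1024 ≡ 45 (mod 89)
10^16 ≡ 45^2 = 2025 ≡ 67 (mod 89)
10^32 ≡ 67^2 = 4489 ≡ 39 (mod 89)
10^64 ≡ 39^2 = 1521 ≡ 8 (mod 89)
88 = 64 + 16 + 8 in binary powers of 2.
So 10^88 ≡ 8 · 67 · 45 ≡ 1 (mod 89).
Since the result is 1, base 10 gives no evidence that 89 is composite.

1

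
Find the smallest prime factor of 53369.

53369 is odd.
Digit sum 26, not divisible by 3.
Ends in 9: not divisible by 5.
7: 53369 = 7·7624 + 1
11: 53369 = 11·4851 + 8
13: 53369 = 13·4105 + 4
17: 53369 = 17·3139 + 6
19: 53369 = 19·2808 + 17
23: 53369 = 23·2320 + 9
29: 53369 = 29·1840 + 9
31: 53369 = 31·1721 + 18
37: 53369 = 37·1442 + 15
41: 53369 = 41·1301 + 28
43: 53369 = 43·1241 + 6
47: 53369 = 47·1135 + 24
53: 53369 = 53·1006 + 51
59: 53369 = 59·904 + 33
61: 53369 = 61·874 + 55
67: 53369 = 67·796 + 37
71: 53369 = 71·751 + 48
73: 53369 = 73·731 + 6
79: 53369 = 79·675 + 44
83: 53369 = 83·643

83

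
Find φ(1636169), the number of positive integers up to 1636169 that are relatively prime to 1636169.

Factor: 1636169 = 79 · 139 · 149.
φ(1636169) = (79−1) · (139−1) · (149−1) = 78 · 138 · 148 = 1593072.

1593072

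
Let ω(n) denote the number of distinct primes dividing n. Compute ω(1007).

2

1007 = 19 · 53
1007 = 19 · 53, which has 2 distinct prime factors.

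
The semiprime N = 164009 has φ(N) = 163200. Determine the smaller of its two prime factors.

φ(n) = (p−1)(q−1) = n − (p+q) + 1, so p + q = 164009 − 163200 + 1 = 810.
p and q are the roots of t² − 810t + 164009 = 0.
Discriminant: 810² − 4·164009 = 656100 − 656036 = 64; √64 = 8.
q = (810 − 8)/2 = 401, p = (810 + 8)/2 = 409.
Check: 401 · 409 = 164009.

401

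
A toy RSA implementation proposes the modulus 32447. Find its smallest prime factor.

71

32447 is odd.
Digit sum 20, not divisible by 3.
Ends in 7: not divisible by 5.
7: 32447 = 7·4635 + 2
11: 32447 = 11·2949 + 8
13: 32447 = 13·2495 + 12
17: 32447 = 17·1908 + 11
19: 32447 = 19·1707 + 14
23: 32447 = 23·1410 + 17
29: 32447 = 29·1118 + 25
31: 32447 = 31·1046 + 21
37: 32447 = 37·876 + 35
41: 32447 = 41·791 + 16
43: 32447 = 43·754 + 25
47: 32447 = 47·690 + 17
53: 32447 = 53·612 + 11
59: 32447 = 59·549 + 56
61: 32447 = 61·531 + 56
67: 32447 = 67·484 + 19
71: 32447 = 71·457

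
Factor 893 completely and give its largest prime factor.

893 = 19 · 47
47 is prime.
So 893 = 19 · 47; the largest prime factor is 47.

47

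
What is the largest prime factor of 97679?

97

97679 = 19 · 5141
5141 = 53 · 97
97 is prime.
So 97679 = 19 · 53 · 97; the largest prime factor is 97.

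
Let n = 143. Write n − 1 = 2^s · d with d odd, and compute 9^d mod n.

143 − 1 = 142 = 2^1 · 71, so d = 71.
9^1 ≡ 9 (mod 143)
9^2 ≡ 9^2 = 81 ≡ 81 (mod 143)
9^4 ≡ 81^2 = 6561 ≡ 126 (mod 143)
9^8 ≡ 126^2 = 15876 ≡ 3 (mod 143)
9^16 ≡ 3^2 = 9 ≡ 9 (mod 143)
9^32 ≡ 9^2 = 81 ≡ 81 (mod 143)
9^64 ≡ 81^2 = 6561 ≡ 126 (mod 143)
71 = 64 + 4 + 2 + 1 in binary powers of 2.
So 9^71 ≡ 126 · 126 · 81 · 9 ≡ 42 (mod 143).
Squaring chain: 42; never reaches −1, so base 9 is a Miller–Rabin witness that 143 is composite.

42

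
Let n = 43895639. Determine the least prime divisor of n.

79

43895639 is odd.
Digit sum 47, not divisible by 3.
Ends in 9: not divisible by 5.
7: 43895639 = 7·6270805 + 4
11: 43895639 = 11·3990512 + 7
13: 43895639 = 13·3376587 + 8
17: 43895639 = 17·2582096 + 7
19: 43895639 = 19·2310296 + 15
23: 43895639 = 23·1908506 + 1
29: 43895639 = 29·1513642 + 21
31: 43895639 = 31·1415988 + 11
37: 43895639 = 37·1186368 + 23
41: 43895639 = 41·1070625 + 14
43: 43895639 = 43·1020828 + 35
47: 43895639 = 47·933949 + 36
53: 43895639 = 53·828219 + 32
59: 43895639 = 59·743993 + 52
61: 43895639 = 61·719600 + 39
67: 43895639 = 67·655158 + 53
71: 43895639 = 71·618248 + 31
73: 43895639 = 73·601310 + 9
79: 43895639 = 79·555641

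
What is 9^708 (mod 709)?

9^1 ≡ 9 (mod 709)
9^2 ≡ 9^2 = 81 ≡ 81 (mod 709)
9^4 ≡ 81^2 = 6561 ≡ 180 (mod 709)
9^8 ≡ 180^2 = 32400 ≡ 495 (mod 709)
9^16 ≡ 495^2 = 245025 ≡ 420 (mod 709)
9^32 ≡ 420^2 = 176400 ≡ 568 (mod 709)
9^64 ≡ 568^2 = 322624 ≡ 29 (mod 709)
9^128 ≡ 29^2 = 841 ≡ 132 (mod 709)
9^256 ≡ 132^2 = 17424 ≡ 408 (mod 709)
9^512 ≡ 408^2 = 166464 ≡ 558 (mod 709)
708 = 512 + 128 + 64 + 4 in binary powers of 2.
So 9^708 ≡ 558 · 132 · 29 · 180 ≡ 1 (mod 709).
Since the result is 1, base 9 gives no evidence that 709 is composite.

1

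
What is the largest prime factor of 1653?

1653 = 3 · 551
551 = 19 · 29
29 is prime.
So 1653 = 3 · 19 · 29; the largest prime factor is 29.

29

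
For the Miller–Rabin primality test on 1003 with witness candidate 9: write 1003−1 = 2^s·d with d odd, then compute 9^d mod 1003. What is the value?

144

1003 − 1 = 1002 = 2^1 · 501, so d = 501.
9^1 ≡ 9 (mod 1003)
9^2 ≡ 9^2 = 81 ≡ 81 (mod 1003)
9^4 ≡ 81^2 = 6561 ≡ 543 (mod 1003)
9^8 ≡ 543^2 = 294849 ≡ 970 (mod 1003)
9^16 ≡ 970^2 = 940900 ≡ 86 (mod 1003)
9^32 ≡ 86^2 = 7396 ≡ 375 (mod 1003)
9^64 ≡ 375^2 = 140625 ≡ 205 (mod 1003)
9^128 ≡ 205^2 = 42025 ≡ 902 (mod 1003)
9^256 ≡ 902^2 = 813604 ≡ 171 (mod 1003)
501 = 256 + 128 + 64 + 32 + 16 + 4 + 1 in binary powers of 2.
So 9^501 ≡ 171 · 902 · 205 · 375 · 86 · 543 · 9 ≡ 144 (mod 1003).
Squaring chain: 144; never reaches −1, so base 9 is a Miller–Rabin witness that 1003 is composite.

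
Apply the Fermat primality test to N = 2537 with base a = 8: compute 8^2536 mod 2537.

8^1 ≡ 8 (mod 2537)
8^2 ≡ 8^2 = 64 ≡ 64 (mod 2537)
8^4 ≡ 64^2 = 4096 ≡ 1559 (mod 2537)
8^8 ≡ 1559^2 = 2430481 ≡ 35 (mod 2537)
8^16 ≡ 35^2 = 1225 ≡ 1225 (mod 2537)
8^32 ≡ 1225^2 = 1500625 ≡ 1258 (mod 2537)
8^64 ≡ 1258^2 = 1582564 ≡ 2013 (mod 2537)
8^128 ≡ 2013^2 = 4052169 ≡ 580 (mod 2537)
8^256 ≡ 580^2 = 336400 ≡ 1516 (mod 2537)
8^512 ≡ 1516^2 = 2298256 ≡ 2271 (mod 2537)
8^1024 ≡ 2271^2 = 5157441 ≡ 2257 (mod 2537)
8^2048 ≡ 2257^2 = 5094049 ≡ 2290 (mod 2537)
2536 = 2048 + 256 + 128 + 64 + 32 + 8 in binary powers of 2.
So 8^2536 ≡ 2290 · 1516 · 580 · 2013 · 1258 · 35 ≡ 21 (mod 2537).
Since 21 ≠ 1, base 8 is a Fermat witness: 2537 is composite.

21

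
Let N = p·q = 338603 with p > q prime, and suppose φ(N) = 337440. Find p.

φ(n) = (p−1)(q−1) = n − (p+q) + 1, so p + q = 338603 − 337440 + 1 = 1164.
p and q are the roots of t² − 1164t + 338603 = 0.
Discriminant: 1164² − 4·338603 = 1354896 − 1354412 = 484; √484 = 22.
q = (1164 − 22)/2 = 571, p = (1164 + 22)/2 = 593.
Check: 571 · 593 = 338603.

593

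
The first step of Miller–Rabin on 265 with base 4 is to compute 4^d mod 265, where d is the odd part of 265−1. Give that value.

219

265 − 1 = 264 = 2^3 · 33, so d = 33.
4^1 ≡ 4 (mod 265)
4^2 ≡ 4^2 = 16 ≡ 16 (mod 265)
4^4 ≡ 16^2 = 256 ≡ 256 (mod 265)
4^8 ≡ 256^2 = 65536 ≡ 81 (mod 265)
4^16 ≡ 81^2 = 6561 ≡ 201 (mod 265)
4^32 ≡ 201^2 = 40401 ≡ 121 (mod 265)
33 = 32 + 1 in binary powers of 2.
So 4^33 ≡ 121 · 4 ≡ 219 (mod 265).
Squaring chain: 219 → 261 → 16; never reaches −1, so base 4 is a Miller–Rabin witness that 265 is composite.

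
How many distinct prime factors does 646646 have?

6

646646 = 2 · 323323
323323 = 7 · 46189
46189 = 11 · 4199
4199 = 13 · 323
323 = 17 · 19
646646 = 2 · 7 · 11 · 13 · 17 · 19, which has 6 distinct prime factors.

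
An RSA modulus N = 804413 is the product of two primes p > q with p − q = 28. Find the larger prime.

911

Since p = q + 28, we have 804413 = q(q + 28), so q² + 28q − 804413 = 0.
Discriminant: 28² + 4·804413 = 784 + 3217652 = 3218436; √3218436 = 1794.
q = (−28 + 1794)/2 = 883, and p = q + 28 = 911.
Check: 883 · 911 = 804413.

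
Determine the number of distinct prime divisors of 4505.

3

4505 = 5 · 901
901 = 17 · 53
4505 = 5 · 17 · 53, which has 3 distinct prime factors.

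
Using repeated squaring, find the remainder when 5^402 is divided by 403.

5^1 ≡ 5 (mod 403)
5^2 ≡ 5^2 = 25 ≡ 25 (mod 403)
5^4 ≡ 25^2 = 625 ≡ 222 (mod 403)
5^8 ≡ 222^2 = 49284 ≡ 118 (mod 403)
5^16 ≡ 118^2 = 13924 ≡ 222 (mod 403)
5^32 ≡ 222^2 = 49284 ≡ 118 (mod 403)
5^64 ≡ 118^2 = 13924 ≡ 222 (mod 403)
5^128 ≡ 222^2 = 49284 ≡ 118 (mod 403)
5^256 ≡ 118^2 = 13924 ≡ 222 (mod 403)
402 = 256 + 128 + 16 + 2 in binary powers of 2.
So 5^402 ≡ 222 · 118 · 222 · 25 ≡ 311 (mod 403).
Since 311 ≠ 1, base 5 is a Fermat witness: 403 is composite.

311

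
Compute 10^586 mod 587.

1

10^1 ≡ 10 (mod 587)
10^2 ≡ 10^2 = 100 ≡ 100 (mod 587)
10^4 ≡ 100^2 = 10000 ≡ 21 (mod 587)
10^8 ≡ 21^2 = 441 ≡ 441 (mod 587)
10^16 ≡ 441^2 = 194481 ≡ 184 (mod 587)
10^32 ≡ 184^2 = 33856 ≡ 397 (mod 587)
10^64 ≡ 397^2 = 157609 ≡ 293 (mod 587)
10^128 ≡ 293^2 = 85849 ≡ 147 (mod 587)
10^256 ≡ 147^2 = 21609 ≡ 477 (mod 587)
10^512 ≡ 477^2 = 227529 ≡ 360 (mod 587)
586 = 512 + 64 + 8 + 2 in binary powers of 2.
So 10^586 ≡ 360 · 293 · 441 · 100 ≡ 1 (mod 587).
Since the result is 1, base 10 gives no evidence that 587 is composite.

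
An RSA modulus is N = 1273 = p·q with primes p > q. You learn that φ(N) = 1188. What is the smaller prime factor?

φ(n) = (p−1)(q−1) = n − (p+q) + 1, so p + q = 1273 − 1188 + 1 = 86.
p and q are the roots of t² − 86t + 1273 = 0.
Discriminant: 86² − 4·1273 = 7396 − 5092 = 2304; √2304 = 48.
q = (86 − 48)/2 = 19, p = (86 + 48)/2 = 67.
Check: 19 · 67 = 1273.

19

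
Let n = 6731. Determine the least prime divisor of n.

6731 is odd.
Digit sum 17, not divisible by 3.
Ends in 1: not divisible by 5.
7: 6731 = 7·961 + 4
11: 6731 = 11·611 + 10
13: 6731 = 13·517 + 10
17: 6731 = 17·395 + 16
19: 6731 = 19·354 + 5
23: 6731 = 23·292 + 15
29: 6731 = 29·232 + 3
31: 6731 = 31·217 + 4
37: 6731 = 37·181 + 34
41: 6731 = 41·164 + 7
43: 6731 = 43·156 + 23
47: 6731 = 47·143 + 10
53: 6731 = 53·127

53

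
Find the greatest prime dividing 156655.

156655 = 5 · 31331
31331 = 17 · 1843
1843 = 19 · 97
97 is prime.
So 156655 = 5 · 17 · 19 · 97; the largest prime factor is 97.

97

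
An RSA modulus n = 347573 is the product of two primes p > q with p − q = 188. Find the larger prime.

Since p = q + 188, we have 347573 = q(q + 188), so q² + 188q − 347573 = 0.
Discriminant: 188² + 4·347573 = 35344 + 1390292 = 1425636; √1425636 = 1194.
q = (−188 + 1194)/2 = 503, and p = q + 188 = 691.
Check: 503 · 691 = 347573.

691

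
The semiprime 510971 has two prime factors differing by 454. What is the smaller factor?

523

Since p = q + 454, we have 510971 = q(q + 454), so q² + 454q − 510971 = 0.
Discriminant: 454² + 4·510971 = 206116 + 2043884 = 2250000; √2250000 = 1500.
q = (−454 + 1500)/2 = 523, and p = q + 454 = 977.
Check: 523 · 977 = 510971.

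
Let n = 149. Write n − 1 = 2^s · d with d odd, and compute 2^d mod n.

149 − 1 = 148 = 2^2 · 37, so d = 37.
2^1 ≡ 2 (mod 149)
2^2 ≡ 2^2 = 4 ≡ 4 (mod 149)
2^4 ≡ 4^2 = 16 ≡ 16 (mod 149)
2^8 ≡ 16^2 = 256 ≡ 107 (mod 149)
2^16 ≡ 107^2 = 11449 ≡ 125 (mod 149)
2^32 ≡ 125^2 = 15625 ≡ 129 (mod 149)
37 = 32 + 4 + 1 in binary powers of 2.
So 2^37 ≡ 129 · 16 · 2 ≡ 105 (mod 149).
Squaring chain: 105 → 148; reaches −1, so base 2 does not prove 149 composite.

105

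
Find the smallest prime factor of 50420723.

50420723 is odd.
Digit sum 23, not divisible by 3.
Ends in 3: not divisible by 5.
7: 50420723 = 7·7202960 + 3
11: 50420723 = 11·4583702 + 1
13: 50420723 = 13·3878517 + 2
17: 50420723 = 17·2965924 + 15
19: 50420723 = 19·2653722 + 5
23: 50420723 = 23·2192205 + 8
29: 50420723 = 29·1738645 + 18
31: 50420723 = 31·1626474 + 29
37: 50420723 = 37·1362722 + 9
41: 50420723 = 41·1229773 + 30
43: 50420723 = 43·1172574 + 41
47: 50420723 = 47·1072781 + 16
53: 50420723 = 53·951334 + 21
59: 50420723 = 59·854588 + 31
61: 50420723 = 61·826569 + 14
67: 50420723 = 67·752548 + 7
71: 50420723 = 71·710151 + 2
73: 50420723 = 73·690694 + 61
79: 50420723 = 79·638237

79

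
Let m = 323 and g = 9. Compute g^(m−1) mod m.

251

9^1 ≡ 9 (mod 323)
9^2 ≡ 9^2 = 81 ≡ 81 (mod 323)
9^4 ≡ 81^2 = 6561 ≡ 101 (mod 323)
9^8 ≡ 101^2 = 10201 ≡ 188 (mod 323)
9^16 ≡ 188^2 = 35344 ≡ 137 (mod 323)
9^32 ≡ 137^2 = 18769 ≡ 35 (mod 323)
9^64 ≡ 35^2 = 1225 ≡ 256 (mod 323)
9^128 ≡ 256^2 = 65536 ≡ 290 (mod 323)
9^256 ≡ 290^2 = 84100 ≡ 120 (mod 323)
322 = 256 + 64 + 2 in binary powers of 2.
So 9^322 ≡ 120 · 256 · 81 ≡ 251 (mod 323).
Since 251 ≠ 1, base 9 is a Fermat witness: 323 is composite.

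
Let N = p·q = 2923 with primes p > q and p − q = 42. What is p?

79

Since p = q + 42, we have 2923 = q(q + 42), so q² + 42q − 2923 = 0.
Discriminant: 42² + 4·2923 = 1764 + 11692 = 13456; √13456 = 116.
q = (−42 + 116)/2 = 37, and p = q + 42 = 79.
Check: 37 · 79 = 2923.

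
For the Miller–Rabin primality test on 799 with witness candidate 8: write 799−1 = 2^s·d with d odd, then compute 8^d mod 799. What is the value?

49

799 − 1 = 798 = 2^1 · 399, so d = 399.
8^1 ≡ 8 (mod 799)
8^2 ≡ 8^2 = 64 ≡ 64 (mod 799)
8^4 ≡ 64^2 = 4096 ≡ 101 (mod 799)
8^8 ≡ 101^2 = 10201 ≡ 613 (mod 799)
8^16 ≡ 613^2 = 375769 ≡ 239 (mod 799)
8^32 ≡ 239^2 = 57121 ≡ 392 (mod 799)
8^64 ≡ 392^2 = 153664 ≡ 256 (mod 799)
8^128 ≡ 256^2 = 65536 ≡ 18 (mod 799)
8^256 ≡ 18^2 = 324 ≡ 324 (mod 799)
399 = 256 + 128 + 8 + 4 + 2 + 1 in binary powers of 2.
So 8^399 ≡ 324 · 18 · 613 · 101 · 64 · 8 ≡ 49 (mod 799).
Squaring chain: 49; never reaches −1, so base 8 is a Miller–Rabin witness that 799 is composite.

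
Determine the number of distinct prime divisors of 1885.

1885 = 5 · 377
377 = 13 · 29
1885 = 5 · 13 · 29, which has 3 distinct prime factors.

3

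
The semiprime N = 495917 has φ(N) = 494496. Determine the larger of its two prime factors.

φ(n) = (p−1)(q−1) = n − (p+q) + 1, so p + q = 495917 − 494496 + 1 = 1422.
p and q are the roots of t² − 1422t + 495917 = 0.
Discriminant: 1422² − 4·495917 = 2022084 − 1983668 = 38416; √38416 = 196.
q = (1422 − 196)/2 = 613, p = (1422 + 196)/2 = 809.
Check: 613 · 809 = 495917.

809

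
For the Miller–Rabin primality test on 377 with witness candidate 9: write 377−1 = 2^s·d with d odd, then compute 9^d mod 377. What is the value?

237

377 − 1 = 376 = 2^3 · 47, so d = 47.
9^1 ≡ 9 (mod 377)
9^2 ≡ 9^2 = 81 ≡ 81 (mod 377)
9^4 ≡ 81^2 = 6561 ≡ 152 (mod 377)
9^8 ≡ 152^2 = 23104 ≡ 107 (mod 377)
9^16 ≡ 107^2 = 11449 ≡ 139 (mod 377)
9^32 ≡ 139^2 = 19321 ≡ 94 (mod 377)
47 = 32 + 8 + 4 + 2 + 1 in binary powers of 2.
So 9^47 ≡ 94 · 107 · 152 · 81 · 9 ≡ 237 (mod 377).
Squaring chain: 237 → 373 → 16; never reaches −1, so base 9 is a Miller–Rabin witness that 377 is composite.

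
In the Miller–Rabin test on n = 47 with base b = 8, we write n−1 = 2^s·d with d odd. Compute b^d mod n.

47 − 1 = 46 = 2^1 · 23, so d = 23.
8^1 ≡ 8 (mod 47)
8^2 ≡ 8^2 = 64 ≡ 17 (mod 47)
8^4 ≡ 17^2 = 289 ≡ 7 (mod 47)
8^8 ≡ 7^2 = 49 ≡ 2 (mod 47)
8^16 ≡ 2^2 = 4 ≡ 4 (mod 47)
23 = 16 + 4 + 2 + 1 in binary powers of 2.
So 8^23 ≡ 4 · 7 · 17 · 8 ≡ 1 (mod 47).
Since 8^d ≡ 1 (mod 47), base 8 does not prove 47 composite.

1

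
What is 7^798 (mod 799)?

773

7^1 ≡ 7 (mod 799)
7^2 ≡ 7^2 = 49 ≡ 49 (mod 799)
7^4 ≡ 49^2 = 2401 ≡ 4 (mod 799)
7^8 ≡ 4^2 = 16 ≡ 16 (mod 799)
7^16 ≡ 16^2 = 256 ≡ 256 (mod 799)
7^32 ≡ 256^2 = 65536 ≡ 18 (mod 799)
7^64 ≡ 18^2 = 324 ≡ 324 (mod 799)
7^128 ≡ 324^2 = 104976 ≡ 307 (mod 799)
7^256 ≡ 307^2 = 94249 ≡ 766 (mod 799)
7^512 ≡ 766^2 = 586756 ≡ 290 (mod 799)
798 = 512 + 256 + 16 + 8 + 4 + 2 in binary powers of 2.
So 7^798 ≡ 290 · 766 · 256 · 16 · 4 · 49 ≡ 773 (mod 799).
Since 773 ≠ 1, base 7 is a Fermat witness: 799 is composite.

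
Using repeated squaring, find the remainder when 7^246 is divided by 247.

77

7^1 ≡ 7 (mod 247)
7^2 ≡ 7^2 = 49 ≡ 49 (mod 247)
7^4 ≡ 49^2 = 2401 ≡ 178 (mod 247)
7^8 ≡ 178^2 = 31684 ≡ 68 (mod 247)
7^16 ≡ 68^2 = 4624 ≡ 178 (mod 247)
7^32 ≡ 178^2 = 31684 ≡ 68 (mod 247)
7^64 ≡ 68^2 = 4624 ≡ 178 (mod 247)
7^128 ≡ 178^2 = 31684 ≡ 68 (mod 247)
246 = 128 + 64 + 32 + 16 + 4 + 2 in binary powers of 2.
So 7^246 ≡ 68 · 178 · 68 · 178 · 178 · 49 ≡ 77 (mod 247).
Since 77 ≠ 1, base 7 is a Fermat witness: 247 is composite.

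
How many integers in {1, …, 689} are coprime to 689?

Factor: 689 = 13 · 53.
φ(689) = (13−1) · (53−1) = 12 · 52 = 624.

624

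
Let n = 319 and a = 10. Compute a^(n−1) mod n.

10^1 ≡ 10 (mod 319)
10^2 ≡ 10^2 = 100 ≡ 100 (mod 319)
10^4 ≡ 100^2 = 10000 ≡ 111 (mod 319)
10^8 ≡ 111^2 = 12321 ≡ 199 (mod 319)
10^16 ≡ 199^2 = 39601 ≡ 45 (mod 319)
10^32 ≡ 45^2 = 2025 ≡ 111 (mod 319)
10^64 ≡ 111^2 = 12321 ≡ 199 (mod 319)
10^128 ≡ 199^2 = 39601 ≡ 45 (mod 319)
10^256 ≡ 45^2 = 2025 ≡ 111 (mod 319)
318 = 256 + 32 + 16 + 8 + 4 + 2 in binary powers of 2.
So 10^318 ≡ 111 · 111 · 45 · 199 · 111 · 100 ≡ 122 (mod 319).
Since 122 ≠ 1, base 10 is a Fermat witness: 319 is composite.

122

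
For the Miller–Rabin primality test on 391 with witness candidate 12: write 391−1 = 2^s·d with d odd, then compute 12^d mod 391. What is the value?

391 − 1 = 390 = 2^1 · 195, so d = 195.
12^1 ≡ 12 (mod 391)
12^2 ≡ 12^2 = 144 ≡ 144 (mod 391)
12^4 ≡ 144^2 = 20736 ≡ 13 (mod 391)
12^8 ≡ 13^2 = 169 ≡ 169 (mod 391)
12^16 ≡ 169^2 = 28561 ≡ 18 (mod 391)
12^32 ≡ 18^2 = 324 ≡ 324 (mod 391)
12^64 ≡ 324^2 = 104976 ≡ 188 (mod 391)
12^128 ≡ 188^2 = 35344 ≡ 154 (mod 391)
195 = 128 + 64 + 2 + 1 in binary powers of 2.
So 12^195 ≡ 154 · 188 · 144 · 12 ≡ 215 (mod 391).
Squaring chain: 215; never reaches −1, so base 12 is a Miller–Rabin witness that 391 is composite.

215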